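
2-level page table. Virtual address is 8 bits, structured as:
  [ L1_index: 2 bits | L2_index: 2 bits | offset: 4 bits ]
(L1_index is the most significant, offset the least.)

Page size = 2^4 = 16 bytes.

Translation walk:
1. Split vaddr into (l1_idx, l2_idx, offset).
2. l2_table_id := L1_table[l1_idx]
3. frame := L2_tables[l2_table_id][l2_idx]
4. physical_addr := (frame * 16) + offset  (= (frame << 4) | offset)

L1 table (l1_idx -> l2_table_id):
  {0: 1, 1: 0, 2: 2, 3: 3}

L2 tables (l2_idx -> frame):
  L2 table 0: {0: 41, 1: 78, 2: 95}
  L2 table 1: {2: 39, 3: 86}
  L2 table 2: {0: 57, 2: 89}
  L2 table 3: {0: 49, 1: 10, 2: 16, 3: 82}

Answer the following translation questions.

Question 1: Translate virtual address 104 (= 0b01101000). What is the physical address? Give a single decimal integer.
Answer: 1528

Derivation:
vaddr = 104 = 0b01101000
Split: l1_idx=1, l2_idx=2, offset=8
L1[1] = 0
L2[0][2] = 95
paddr = 95 * 16 + 8 = 1528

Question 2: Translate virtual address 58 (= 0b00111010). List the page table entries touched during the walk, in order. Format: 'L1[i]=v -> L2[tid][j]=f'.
Answer: L1[0]=1 -> L2[1][3]=86

Derivation:
vaddr = 58 = 0b00111010
Split: l1_idx=0, l2_idx=3, offset=10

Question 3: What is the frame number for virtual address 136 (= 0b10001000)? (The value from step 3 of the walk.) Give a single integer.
vaddr = 136: l1_idx=2, l2_idx=0
L1[2] = 2; L2[2][0] = 57

Answer: 57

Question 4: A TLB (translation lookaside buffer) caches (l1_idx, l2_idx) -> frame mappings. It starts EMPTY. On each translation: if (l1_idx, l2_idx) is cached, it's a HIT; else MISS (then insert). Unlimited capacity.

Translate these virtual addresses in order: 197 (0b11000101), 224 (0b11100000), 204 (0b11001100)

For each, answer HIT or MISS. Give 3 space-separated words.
vaddr=197: (3,0) not in TLB -> MISS, insert
vaddr=224: (3,2) not in TLB -> MISS, insert
vaddr=204: (3,0) in TLB -> HIT

Answer: MISS MISS HIT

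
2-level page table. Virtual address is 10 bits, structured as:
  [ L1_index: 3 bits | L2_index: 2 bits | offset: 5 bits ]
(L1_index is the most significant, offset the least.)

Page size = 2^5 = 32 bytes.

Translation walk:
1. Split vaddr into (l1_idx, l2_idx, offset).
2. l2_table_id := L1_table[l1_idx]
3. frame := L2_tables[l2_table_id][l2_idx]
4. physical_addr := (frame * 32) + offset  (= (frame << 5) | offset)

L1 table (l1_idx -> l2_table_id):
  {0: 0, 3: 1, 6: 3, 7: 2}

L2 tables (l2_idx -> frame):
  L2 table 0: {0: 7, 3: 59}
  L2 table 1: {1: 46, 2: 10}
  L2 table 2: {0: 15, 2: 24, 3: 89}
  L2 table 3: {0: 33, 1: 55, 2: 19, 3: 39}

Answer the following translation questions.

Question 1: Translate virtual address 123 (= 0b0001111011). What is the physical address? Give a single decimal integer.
vaddr = 123 = 0b0001111011
Split: l1_idx=0, l2_idx=3, offset=27
L1[0] = 0
L2[0][3] = 59
paddr = 59 * 32 + 27 = 1915

Answer: 1915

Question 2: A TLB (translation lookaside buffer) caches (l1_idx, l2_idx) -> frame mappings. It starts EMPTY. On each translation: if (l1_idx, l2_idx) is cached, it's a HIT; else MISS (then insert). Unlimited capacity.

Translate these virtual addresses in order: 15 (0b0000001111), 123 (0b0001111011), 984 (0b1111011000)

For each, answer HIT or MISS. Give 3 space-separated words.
vaddr=15: (0,0) not in TLB -> MISS, insert
vaddr=123: (0,3) not in TLB -> MISS, insert
vaddr=984: (7,2) not in TLB -> MISS, insert

Answer: MISS MISS MISS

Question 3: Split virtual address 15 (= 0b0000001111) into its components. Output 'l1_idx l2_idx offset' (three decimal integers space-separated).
Answer: 0 0 15

Derivation:
vaddr = 15 = 0b0000001111
  top 3 bits -> l1_idx = 0
  next 2 bits -> l2_idx = 0
  bottom 5 bits -> offset = 15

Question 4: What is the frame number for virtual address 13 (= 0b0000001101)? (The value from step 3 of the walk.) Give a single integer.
vaddr = 13: l1_idx=0, l2_idx=0
L1[0] = 0; L2[0][0] = 7

Answer: 7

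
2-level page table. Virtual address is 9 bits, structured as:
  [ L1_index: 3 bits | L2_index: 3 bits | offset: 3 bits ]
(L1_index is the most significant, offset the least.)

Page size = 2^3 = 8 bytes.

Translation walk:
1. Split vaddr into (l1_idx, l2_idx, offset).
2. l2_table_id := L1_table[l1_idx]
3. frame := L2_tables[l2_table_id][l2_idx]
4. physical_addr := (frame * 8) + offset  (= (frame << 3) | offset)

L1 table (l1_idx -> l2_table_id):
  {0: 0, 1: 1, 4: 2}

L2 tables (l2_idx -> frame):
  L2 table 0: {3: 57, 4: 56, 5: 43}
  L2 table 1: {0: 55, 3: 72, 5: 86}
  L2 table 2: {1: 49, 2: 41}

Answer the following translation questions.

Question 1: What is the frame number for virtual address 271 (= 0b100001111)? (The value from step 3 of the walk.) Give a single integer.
Answer: 49

Derivation:
vaddr = 271: l1_idx=4, l2_idx=1
L1[4] = 2; L2[2][1] = 49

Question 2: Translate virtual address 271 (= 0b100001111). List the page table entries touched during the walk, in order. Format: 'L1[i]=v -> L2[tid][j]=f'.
vaddr = 271 = 0b100001111
Split: l1_idx=4, l2_idx=1, offset=7

Answer: L1[4]=2 -> L2[2][1]=49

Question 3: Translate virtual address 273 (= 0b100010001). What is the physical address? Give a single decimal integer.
Answer: 329

Derivation:
vaddr = 273 = 0b100010001
Split: l1_idx=4, l2_idx=2, offset=1
L1[4] = 2
L2[2][2] = 41
paddr = 41 * 8 + 1 = 329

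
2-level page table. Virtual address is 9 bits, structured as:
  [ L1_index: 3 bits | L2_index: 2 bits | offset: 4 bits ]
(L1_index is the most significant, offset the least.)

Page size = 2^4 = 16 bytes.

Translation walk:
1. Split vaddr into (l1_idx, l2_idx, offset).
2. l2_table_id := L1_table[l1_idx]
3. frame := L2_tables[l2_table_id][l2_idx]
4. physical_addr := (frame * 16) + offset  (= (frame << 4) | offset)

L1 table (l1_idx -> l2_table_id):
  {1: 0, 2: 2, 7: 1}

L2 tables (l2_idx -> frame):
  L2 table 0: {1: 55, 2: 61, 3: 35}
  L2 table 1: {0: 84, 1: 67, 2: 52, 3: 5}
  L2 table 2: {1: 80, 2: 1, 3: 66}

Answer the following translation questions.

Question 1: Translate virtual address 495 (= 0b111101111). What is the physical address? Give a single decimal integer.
vaddr = 495 = 0b111101111
Split: l1_idx=7, l2_idx=2, offset=15
L1[7] = 1
L2[1][2] = 52
paddr = 52 * 16 + 15 = 847

Answer: 847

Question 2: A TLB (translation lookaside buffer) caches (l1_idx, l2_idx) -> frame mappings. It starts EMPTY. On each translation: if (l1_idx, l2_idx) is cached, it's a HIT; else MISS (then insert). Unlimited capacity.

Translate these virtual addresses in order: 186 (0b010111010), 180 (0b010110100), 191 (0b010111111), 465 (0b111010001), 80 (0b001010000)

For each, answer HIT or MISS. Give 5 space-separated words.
vaddr=186: (2,3) not in TLB -> MISS, insert
vaddr=180: (2,3) in TLB -> HIT
vaddr=191: (2,3) in TLB -> HIT
vaddr=465: (7,1) not in TLB -> MISS, insert
vaddr=80: (1,1) not in TLB -> MISS, insert

Answer: MISS HIT HIT MISS MISS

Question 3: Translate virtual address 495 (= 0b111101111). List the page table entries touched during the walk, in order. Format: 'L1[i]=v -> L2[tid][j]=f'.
vaddr = 495 = 0b111101111
Split: l1_idx=7, l2_idx=2, offset=15

Answer: L1[7]=1 -> L2[1][2]=52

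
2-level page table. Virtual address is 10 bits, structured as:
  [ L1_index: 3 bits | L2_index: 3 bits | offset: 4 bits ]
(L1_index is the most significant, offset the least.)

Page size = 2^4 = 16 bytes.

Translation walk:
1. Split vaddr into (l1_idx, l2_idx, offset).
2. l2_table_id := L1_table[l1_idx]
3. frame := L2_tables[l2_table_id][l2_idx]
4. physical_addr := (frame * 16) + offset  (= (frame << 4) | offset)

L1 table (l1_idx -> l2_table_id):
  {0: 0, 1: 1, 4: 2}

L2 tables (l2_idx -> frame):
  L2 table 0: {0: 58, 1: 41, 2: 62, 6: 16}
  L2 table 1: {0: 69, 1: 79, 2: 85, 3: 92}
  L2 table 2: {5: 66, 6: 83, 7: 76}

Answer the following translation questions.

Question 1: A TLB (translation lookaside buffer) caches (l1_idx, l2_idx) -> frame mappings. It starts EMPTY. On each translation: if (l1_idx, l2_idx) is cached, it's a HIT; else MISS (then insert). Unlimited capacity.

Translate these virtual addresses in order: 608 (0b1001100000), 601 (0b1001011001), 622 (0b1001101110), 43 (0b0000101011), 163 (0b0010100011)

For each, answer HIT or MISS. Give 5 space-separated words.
vaddr=608: (4,6) not in TLB -> MISS, insert
vaddr=601: (4,5) not in TLB -> MISS, insert
vaddr=622: (4,6) in TLB -> HIT
vaddr=43: (0,2) not in TLB -> MISS, insert
vaddr=163: (1,2) not in TLB -> MISS, insert

Answer: MISS MISS HIT MISS MISS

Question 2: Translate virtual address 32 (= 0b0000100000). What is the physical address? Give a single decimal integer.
vaddr = 32 = 0b0000100000
Split: l1_idx=0, l2_idx=2, offset=0
L1[0] = 0
L2[0][2] = 62
paddr = 62 * 16 + 0 = 992

Answer: 992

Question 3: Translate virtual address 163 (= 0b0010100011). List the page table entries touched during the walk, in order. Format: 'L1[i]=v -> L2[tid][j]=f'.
vaddr = 163 = 0b0010100011
Split: l1_idx=1, l2_idx=2, offset=3

Answer: L1[1]=1 -> L2[1][2]=85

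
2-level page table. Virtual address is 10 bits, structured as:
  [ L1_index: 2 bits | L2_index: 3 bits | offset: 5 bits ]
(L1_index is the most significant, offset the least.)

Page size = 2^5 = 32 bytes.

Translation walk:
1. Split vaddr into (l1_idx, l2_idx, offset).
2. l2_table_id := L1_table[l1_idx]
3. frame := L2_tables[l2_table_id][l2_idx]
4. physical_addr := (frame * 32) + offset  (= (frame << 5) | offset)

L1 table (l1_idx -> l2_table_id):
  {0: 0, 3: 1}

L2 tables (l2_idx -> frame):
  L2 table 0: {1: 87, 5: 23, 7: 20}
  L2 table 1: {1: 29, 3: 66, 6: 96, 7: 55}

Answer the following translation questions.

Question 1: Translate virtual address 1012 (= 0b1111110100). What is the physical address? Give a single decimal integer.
vaddr = 1012 = 0b1111110100
Split: l1_idx=3, l2_idx=7, offset=20
L1[3] = 1
L2[1][7] = 55
paddr = 55 * 32 + 20 = 1780

Answer: 1780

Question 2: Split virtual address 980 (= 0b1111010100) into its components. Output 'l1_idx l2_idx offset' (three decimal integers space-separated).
vaddr = 980 = 0b1111010100
  top 2 bits -> l1_idx = 3
  next 3 bits -> l2_idx = 6
  bottom 5 bits -> offset = 20

Answer: 3 6 20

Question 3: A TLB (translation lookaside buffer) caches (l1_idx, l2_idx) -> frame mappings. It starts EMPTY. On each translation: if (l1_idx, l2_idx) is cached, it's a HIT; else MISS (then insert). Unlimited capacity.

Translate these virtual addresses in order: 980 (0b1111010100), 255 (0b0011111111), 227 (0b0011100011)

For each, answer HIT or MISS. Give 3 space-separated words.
Answer: MISS MISS HIT

Derivation:
vaddr=980: (3,6) not in TLB -> MISS, insert
vaddr=255: (0,7) not in TLB -> MISS, insert
vaddr=227: (0,7) in TLB -> HIT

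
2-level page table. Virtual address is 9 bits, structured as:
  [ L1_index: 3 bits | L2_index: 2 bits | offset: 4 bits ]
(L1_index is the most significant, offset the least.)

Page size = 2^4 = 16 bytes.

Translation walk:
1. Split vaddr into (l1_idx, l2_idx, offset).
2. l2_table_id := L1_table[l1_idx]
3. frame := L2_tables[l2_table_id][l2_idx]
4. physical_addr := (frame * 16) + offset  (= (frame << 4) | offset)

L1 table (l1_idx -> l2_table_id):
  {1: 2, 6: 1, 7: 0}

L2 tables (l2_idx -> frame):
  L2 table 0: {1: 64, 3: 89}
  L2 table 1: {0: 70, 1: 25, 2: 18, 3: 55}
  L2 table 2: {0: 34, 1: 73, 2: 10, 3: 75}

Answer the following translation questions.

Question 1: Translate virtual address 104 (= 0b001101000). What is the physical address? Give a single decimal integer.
vaddr = 104 = 0b001101000
Split: l1_idx=1, l2_idx=2, offset=8
L1[1] = 2
L2[2][2] = 10
paddr = 10 * 16 + 8 = 168

Answer: 168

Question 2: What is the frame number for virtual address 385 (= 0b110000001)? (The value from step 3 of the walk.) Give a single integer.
Answer: 70

Derivation:
vaddr = 385: l1_idx=6, l2_idx=0
L1[6] = 1; L2[1][0] = 70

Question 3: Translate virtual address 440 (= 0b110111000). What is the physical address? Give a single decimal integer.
Answer: 888

Derivation:
vaddr = 440 = 0b110111000
Split: l1_idx=6, l2_idx=3, offset=8
L1[6] = 1
L2[1][3] = 55
paddr = 55 * 16 + 8 = 888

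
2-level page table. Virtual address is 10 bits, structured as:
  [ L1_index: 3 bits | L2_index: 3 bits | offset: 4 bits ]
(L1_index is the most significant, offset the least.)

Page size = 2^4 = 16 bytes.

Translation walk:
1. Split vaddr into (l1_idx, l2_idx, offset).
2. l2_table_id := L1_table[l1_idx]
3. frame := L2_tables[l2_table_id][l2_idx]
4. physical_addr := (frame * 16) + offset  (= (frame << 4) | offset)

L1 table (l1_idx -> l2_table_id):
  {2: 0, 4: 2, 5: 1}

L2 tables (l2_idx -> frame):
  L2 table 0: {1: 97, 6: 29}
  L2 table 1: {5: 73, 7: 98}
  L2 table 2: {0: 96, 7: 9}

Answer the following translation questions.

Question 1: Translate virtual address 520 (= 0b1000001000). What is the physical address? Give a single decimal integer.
Answer: 1544

Derivation:
vaddr = 520 = 0b1000001000
Split: l1_idx=4, l2_idx=0, offset=8
L1[4] = 2
L2[2][0] = 96
paddr = 96 * 16 + 8 = 1544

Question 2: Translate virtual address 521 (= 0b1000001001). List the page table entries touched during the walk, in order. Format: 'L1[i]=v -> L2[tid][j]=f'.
Answer: L1[4]=2 -> L2[2][0]=96

Derivation:
vaddr = 521 = 0b1000001001
Split: l1_idx=4, l2_idx=0, offset=9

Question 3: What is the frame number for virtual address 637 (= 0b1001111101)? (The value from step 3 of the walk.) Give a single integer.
Answer: 9

Derivation:
vaddr = 637: l1_idx=4, l2_idx=7
L1[4] = 2; L2[2][7] = 9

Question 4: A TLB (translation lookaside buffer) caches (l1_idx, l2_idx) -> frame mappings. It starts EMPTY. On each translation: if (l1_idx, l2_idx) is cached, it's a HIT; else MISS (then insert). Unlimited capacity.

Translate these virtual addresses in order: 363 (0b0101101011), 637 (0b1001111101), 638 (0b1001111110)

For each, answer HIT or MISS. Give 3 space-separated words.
vaddr=363: (2,6) not in TLB -> MISS, insert
vaddr=637: (4,7) not in TLB -> MISS, insert
vaddr=638: (4,7) in TLB -> HIT

Answer: MISS MISS HIT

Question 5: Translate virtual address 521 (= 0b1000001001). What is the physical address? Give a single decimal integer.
Answer: 1545

Derivation:
vaddr = 521 = 0b1000001001
Split: l1_idx=4, l2_idx=0, offset=9
L1[4] = 2
L2[2][0] = 96
paddr = 96 * 16 + 9 = 1545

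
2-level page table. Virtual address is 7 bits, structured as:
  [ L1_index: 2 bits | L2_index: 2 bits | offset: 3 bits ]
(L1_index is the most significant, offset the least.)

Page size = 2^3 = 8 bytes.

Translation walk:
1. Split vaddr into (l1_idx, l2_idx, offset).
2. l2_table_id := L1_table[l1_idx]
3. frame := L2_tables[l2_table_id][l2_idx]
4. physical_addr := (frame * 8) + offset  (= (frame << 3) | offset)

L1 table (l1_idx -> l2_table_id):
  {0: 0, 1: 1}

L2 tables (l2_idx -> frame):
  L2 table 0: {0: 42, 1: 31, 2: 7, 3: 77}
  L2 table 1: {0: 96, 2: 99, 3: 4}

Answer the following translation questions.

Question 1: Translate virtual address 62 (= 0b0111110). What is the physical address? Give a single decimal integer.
vaddr = 62 = 0b0111110
Split: l1_idx=1, l2_idx=3, offset=6
L1[1] = 1
L2[1][3] = 4
paddr = 4 * 8 + 6 = 38

Answer: 38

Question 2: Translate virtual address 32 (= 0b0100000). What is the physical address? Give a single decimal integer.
vaddr = 32 = 0b0100000
Split: l1_idx=1, l2_idx=0, offset=0
L1[1] = 1
L2[1][0] = 96
paddr = 96 * 8 + 0 = 768

Answer: 768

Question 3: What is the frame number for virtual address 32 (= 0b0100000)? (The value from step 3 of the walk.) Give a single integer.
vaddr = 32: l1_idx=1, l2_idx=0
L1[1] = 1; L2[1][0] = 96

Answer: 96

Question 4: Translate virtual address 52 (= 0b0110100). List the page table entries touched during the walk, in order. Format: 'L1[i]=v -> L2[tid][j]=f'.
Answer: L1[1]=1 -> L2[1][2]=99

Derivation:
vaddr = 52 = 0b0110100
Split: l1_idx=1, l2_idx=2, offset=4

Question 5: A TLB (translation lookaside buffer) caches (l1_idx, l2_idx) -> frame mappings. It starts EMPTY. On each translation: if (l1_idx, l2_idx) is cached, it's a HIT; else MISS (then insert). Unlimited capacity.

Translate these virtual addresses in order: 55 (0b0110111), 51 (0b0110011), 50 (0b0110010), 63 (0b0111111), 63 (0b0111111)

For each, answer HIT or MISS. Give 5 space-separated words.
Answer: MISS HIT HIT MISS HIT

Derivation:
vaddr=55: (1,2) not in TLB -> MISS, insert
vaddr=51: (1,2) in TLB -> HIT
vaddr=50: (1,2) in TLB -> HIT
vaddr=63: (1,3) not in TLB -> MISS, insert
vaddr=63: (1,3) in TLB -> HIT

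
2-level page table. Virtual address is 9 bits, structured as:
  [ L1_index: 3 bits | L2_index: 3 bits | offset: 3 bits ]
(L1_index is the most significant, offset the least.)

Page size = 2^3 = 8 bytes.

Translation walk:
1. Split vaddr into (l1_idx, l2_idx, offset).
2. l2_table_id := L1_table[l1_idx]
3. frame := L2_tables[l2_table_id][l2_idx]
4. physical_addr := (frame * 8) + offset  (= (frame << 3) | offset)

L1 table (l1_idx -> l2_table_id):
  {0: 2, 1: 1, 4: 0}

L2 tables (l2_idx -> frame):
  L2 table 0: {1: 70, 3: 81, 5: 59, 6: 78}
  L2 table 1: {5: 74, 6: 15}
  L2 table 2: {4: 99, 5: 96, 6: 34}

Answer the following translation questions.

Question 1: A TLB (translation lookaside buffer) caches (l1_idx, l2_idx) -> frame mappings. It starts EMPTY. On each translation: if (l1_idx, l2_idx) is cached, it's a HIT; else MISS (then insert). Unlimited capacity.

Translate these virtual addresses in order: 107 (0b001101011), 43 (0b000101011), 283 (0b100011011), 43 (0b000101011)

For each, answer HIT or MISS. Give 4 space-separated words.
vaddr=107: (1,5) not in TLB -> MISS, insert
vaddr=43: (0,5) not in TLB -> MISS, insert
vaddr=283: (4,3) not in TLB -> MISS, insert
vaddr=43: (0,5) in TLB -> HIT

Answer: MISS MISS MISS HIT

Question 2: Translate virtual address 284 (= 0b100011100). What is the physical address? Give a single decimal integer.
Answer: 652

Derivation:
vaddr = 284 = 0b100011100
Split: l1_idx=4, l2_idx=3, offset=4
L1[4] = 0
L2[0][3] = 81
paddr = 81 * 8 + 4 = 652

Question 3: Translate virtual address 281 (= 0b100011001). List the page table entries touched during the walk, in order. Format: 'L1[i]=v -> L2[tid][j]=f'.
vaddr = 281 = 0b100011001
Split: l1_idx=4, l2_idx=3, offset=1

Answer: L1[4]=0 -> L2[0][3]=81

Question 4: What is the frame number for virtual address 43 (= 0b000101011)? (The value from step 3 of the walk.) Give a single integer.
Answer: 96

Derivation:
vaddr = 43: l1_idx=0, l2_idx=5
L1[0] = 2; L2[2][5] = 96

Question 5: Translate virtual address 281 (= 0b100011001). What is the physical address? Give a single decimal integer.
Answer: 649

Derivation:
vaddr = 281 = 0b100011001
Split: l1_idx=4, l2_idx=3, offset=1
L1[4] = 0
L2[0][3] = 81
paddr = 81 * 8 + 1 = 649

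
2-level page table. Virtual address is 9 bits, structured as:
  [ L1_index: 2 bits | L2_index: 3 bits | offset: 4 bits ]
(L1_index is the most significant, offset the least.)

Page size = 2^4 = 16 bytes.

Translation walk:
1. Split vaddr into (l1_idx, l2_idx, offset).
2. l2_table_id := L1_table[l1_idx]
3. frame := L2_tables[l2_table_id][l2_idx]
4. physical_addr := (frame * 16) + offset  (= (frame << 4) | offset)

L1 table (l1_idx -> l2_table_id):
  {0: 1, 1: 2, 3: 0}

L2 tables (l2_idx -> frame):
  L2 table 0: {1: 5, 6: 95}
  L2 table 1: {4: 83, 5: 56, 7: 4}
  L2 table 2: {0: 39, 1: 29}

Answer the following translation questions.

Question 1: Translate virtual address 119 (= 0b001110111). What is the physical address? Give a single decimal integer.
vaddr = 119 = 0b001110111
Split: l1_idx=0, l2_idx=7, offset=7
L1[0] = 1
L2[1][7] = 4
paddr = 4 * 16 + 7 = 71

Answer: 71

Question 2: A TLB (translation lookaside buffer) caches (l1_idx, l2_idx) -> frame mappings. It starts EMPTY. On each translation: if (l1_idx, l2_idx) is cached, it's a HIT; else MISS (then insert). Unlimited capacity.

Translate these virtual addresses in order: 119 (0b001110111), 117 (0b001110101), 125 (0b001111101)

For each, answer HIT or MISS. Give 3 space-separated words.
vaddr=119: (0,7) not in TLB -> MISS, insert
vaddr=117: (0,7) in TLB -> HIT
vaddr=125: (0,7) in TLB -> HIT

Answer: MISS HIT HIT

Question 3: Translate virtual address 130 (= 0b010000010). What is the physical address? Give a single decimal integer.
Answer: 626

Derivation:
vaddr = 130 = 0b010000010
Split: l1_idx=1, l2_idx=0, offset=2
L1[1] = 2
L2[2][0] = 39
paddr = 39 * 16 + 2 = 626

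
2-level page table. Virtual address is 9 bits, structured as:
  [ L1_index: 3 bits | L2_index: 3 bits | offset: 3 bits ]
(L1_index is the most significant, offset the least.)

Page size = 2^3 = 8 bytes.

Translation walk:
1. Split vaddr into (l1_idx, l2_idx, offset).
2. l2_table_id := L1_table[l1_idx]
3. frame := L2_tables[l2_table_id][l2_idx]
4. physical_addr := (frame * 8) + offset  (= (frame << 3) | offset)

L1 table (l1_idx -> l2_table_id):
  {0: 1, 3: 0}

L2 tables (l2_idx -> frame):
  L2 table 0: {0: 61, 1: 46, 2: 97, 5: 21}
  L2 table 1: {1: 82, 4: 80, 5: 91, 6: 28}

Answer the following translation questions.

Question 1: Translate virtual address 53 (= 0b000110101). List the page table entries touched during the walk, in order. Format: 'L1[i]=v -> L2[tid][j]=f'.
vaddr = 53 = 0b000110101
Split: l1_idx=0, l2_idx=6, offset=5

Answer: L1[0]=1 -> L2[1][6]=28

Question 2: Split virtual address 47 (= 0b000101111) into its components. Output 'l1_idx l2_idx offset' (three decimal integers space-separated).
vaddr = 47 = 0b000101111
  top 3 bits -> l1_idx = 0
  next 3 bits -> l2_idx = 5
  bottom 3 bits -> offset = 7

Answer: 0 5 7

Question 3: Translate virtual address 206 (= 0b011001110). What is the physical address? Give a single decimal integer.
vaddr = 206 = 0b011001110
Split: l1_idx=3, l2_idx=1, offset=6
L1[3] = 0
L2[0][1] = 46
paddr = 46 * 8 + 6 = 374

Answer: 374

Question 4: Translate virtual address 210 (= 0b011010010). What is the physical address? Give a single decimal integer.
vaddr = 210 = 0b011010010
Split: l1_idx=3, l2_idx=2, offset=2
L1[3] = 0
L2[0][2] = 97
paddr = 97 * 8 + 2 = 778

Answer: 778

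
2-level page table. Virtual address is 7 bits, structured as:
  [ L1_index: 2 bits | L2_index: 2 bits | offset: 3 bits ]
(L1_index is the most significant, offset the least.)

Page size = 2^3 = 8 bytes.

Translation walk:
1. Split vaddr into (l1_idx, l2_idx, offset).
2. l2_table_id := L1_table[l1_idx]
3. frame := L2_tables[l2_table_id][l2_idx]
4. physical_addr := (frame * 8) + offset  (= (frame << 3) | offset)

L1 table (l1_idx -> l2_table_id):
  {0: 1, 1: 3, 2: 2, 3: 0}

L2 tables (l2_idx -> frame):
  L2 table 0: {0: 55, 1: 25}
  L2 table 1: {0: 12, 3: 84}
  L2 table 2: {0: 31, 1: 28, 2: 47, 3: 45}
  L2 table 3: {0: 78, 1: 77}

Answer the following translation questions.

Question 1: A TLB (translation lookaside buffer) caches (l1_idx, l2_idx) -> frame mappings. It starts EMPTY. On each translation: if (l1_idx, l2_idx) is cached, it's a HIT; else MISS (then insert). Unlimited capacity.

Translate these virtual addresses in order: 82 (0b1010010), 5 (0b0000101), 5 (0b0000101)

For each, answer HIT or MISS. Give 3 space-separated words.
Answer: MISS MISS HIT

Derivation:
vaddr=82: (2,2) not in TLB -> MISS, insert
vaddr=5: (0,0) not in TLB -> MISS, insert
vaddr=5: (0,0) in TLB -> HIT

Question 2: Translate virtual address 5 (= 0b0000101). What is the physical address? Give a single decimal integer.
Answer: 101

Derivation:
vaddr = 5 = 0b0000101
Split: l1_idx=0, l2_idx=0, offset=5
L1[0] = 1
L2[1][0] = 12
paddr = 12 * 8 + 5 = 101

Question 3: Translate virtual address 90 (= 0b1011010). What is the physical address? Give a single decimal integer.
vaddr = 90 = 0b1011010
Split: l1_idx=2, l2_idx=3, offset=2
L1[2] = 2
L2[2][3] = 45
paddr = 45 * 8 + 2 = 362

Answer: 362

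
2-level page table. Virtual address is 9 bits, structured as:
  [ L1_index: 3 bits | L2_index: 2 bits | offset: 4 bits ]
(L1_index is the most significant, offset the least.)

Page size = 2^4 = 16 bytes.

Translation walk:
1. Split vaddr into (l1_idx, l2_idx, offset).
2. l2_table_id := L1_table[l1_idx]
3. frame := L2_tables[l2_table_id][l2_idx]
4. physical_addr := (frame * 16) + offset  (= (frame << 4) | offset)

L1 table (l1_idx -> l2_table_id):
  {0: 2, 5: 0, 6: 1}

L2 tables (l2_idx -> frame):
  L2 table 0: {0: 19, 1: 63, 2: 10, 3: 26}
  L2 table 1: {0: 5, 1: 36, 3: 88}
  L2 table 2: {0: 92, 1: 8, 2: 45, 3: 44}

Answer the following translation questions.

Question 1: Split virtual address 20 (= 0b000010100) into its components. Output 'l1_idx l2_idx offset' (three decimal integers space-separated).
vaddr = 20 = 0b000010100
  top 3 bits -> l1_idx = 0
  next 2 bits -> l2_idx = 1
  bottom 4 bits -> offset = 4

Answer: 0 1 4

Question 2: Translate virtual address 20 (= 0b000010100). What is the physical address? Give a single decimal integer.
vaddr = 20 = 0b000010100
Split: l1_idx=0, l2_idx=1, offset=4
L1[0] = 2
L2[2][1] = 8
paddr = 8 * 16 + 4 = 132

Answer: 132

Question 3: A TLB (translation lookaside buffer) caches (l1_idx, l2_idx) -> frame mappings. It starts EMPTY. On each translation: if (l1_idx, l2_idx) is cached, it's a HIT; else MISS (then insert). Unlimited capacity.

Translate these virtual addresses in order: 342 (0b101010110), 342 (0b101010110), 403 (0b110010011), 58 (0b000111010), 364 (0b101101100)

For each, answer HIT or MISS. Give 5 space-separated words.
Answer: MISS HIT MISS MISS MISS

Derivation:
vaddr=342: (5,1) not in TLB -> MISS, insert
vaddr=342: (5,1) in TLB -> HIT
vaddr=403: (6,1) not in TLB -> MISS, insert
vaddr=58: (0,3) not in TLB -> MISS, insert
vaddr=364: (5,2) not in TLB -> MISS, insert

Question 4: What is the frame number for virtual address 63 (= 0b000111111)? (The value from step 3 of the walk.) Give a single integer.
Answer: 44

Derivation:
vaddr = 63: l1_idx=0, l2_idx=3
L1[0] = 2; L2[2][3] = 44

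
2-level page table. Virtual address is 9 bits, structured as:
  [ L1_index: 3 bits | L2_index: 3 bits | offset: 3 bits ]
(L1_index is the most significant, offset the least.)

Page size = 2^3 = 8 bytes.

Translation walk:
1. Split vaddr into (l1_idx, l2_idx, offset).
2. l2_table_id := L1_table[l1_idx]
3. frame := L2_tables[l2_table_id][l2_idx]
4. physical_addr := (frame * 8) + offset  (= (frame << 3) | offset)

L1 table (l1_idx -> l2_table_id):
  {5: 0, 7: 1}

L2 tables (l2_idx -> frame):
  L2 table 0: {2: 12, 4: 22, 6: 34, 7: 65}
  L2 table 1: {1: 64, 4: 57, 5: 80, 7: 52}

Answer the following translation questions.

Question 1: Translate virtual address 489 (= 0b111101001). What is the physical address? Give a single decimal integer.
Answer: 641

Derivation:
vaddr = 489 = 0b111101001
Split: l1_idx=7, l2_idx=5, offset=1
L1[7] = 1
L2[1][5] = 80
paddr = 80 * 8 + 1 = 641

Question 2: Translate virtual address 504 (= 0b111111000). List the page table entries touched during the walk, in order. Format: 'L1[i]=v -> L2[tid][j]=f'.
Answer: L1[7]=1 -> L2[1][7]=52

Derivation:
vaddr = 504 = 0b111111000
Split: l1_idx=7, l2_idx=7, offset=0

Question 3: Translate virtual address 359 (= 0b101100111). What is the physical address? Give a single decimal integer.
vaddr = 359 = 0b101100111
Split: l1_idx=5, l2_idx=4, offset=7
L1[5] = 0
L2[0][4] = 22
paddr = 22 * 8 + 7 = 183

Answer: 183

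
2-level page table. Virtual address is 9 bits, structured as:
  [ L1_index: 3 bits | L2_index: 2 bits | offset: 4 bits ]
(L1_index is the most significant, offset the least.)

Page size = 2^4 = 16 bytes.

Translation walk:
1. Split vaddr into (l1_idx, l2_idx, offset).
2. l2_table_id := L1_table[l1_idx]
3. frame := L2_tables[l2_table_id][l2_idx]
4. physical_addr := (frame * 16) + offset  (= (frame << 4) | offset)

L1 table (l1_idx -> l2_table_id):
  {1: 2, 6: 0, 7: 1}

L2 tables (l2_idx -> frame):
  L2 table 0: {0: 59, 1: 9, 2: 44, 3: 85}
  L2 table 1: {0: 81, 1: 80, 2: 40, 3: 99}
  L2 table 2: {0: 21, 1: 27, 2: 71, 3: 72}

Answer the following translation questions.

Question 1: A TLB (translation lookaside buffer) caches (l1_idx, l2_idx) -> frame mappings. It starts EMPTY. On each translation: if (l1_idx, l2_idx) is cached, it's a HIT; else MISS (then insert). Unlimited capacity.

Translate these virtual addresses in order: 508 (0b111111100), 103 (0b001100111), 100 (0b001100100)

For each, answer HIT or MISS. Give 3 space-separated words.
vaddr=508: (7,3) not in TLB -> MISS, insert
vaddr=103: (1,2) not in TLB -> MISS, insert
vaddr=100: (1,2) in TLB -> HIT

Answer: MISS MISS HIT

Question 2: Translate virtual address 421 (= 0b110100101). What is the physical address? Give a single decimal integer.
vaddr = 421 = 0b110100101
Split: l1_idx=6, l2_idx=2, offset=5
L1[6] = 0
L2[0][2] = 44
paddr = 44 * 16 + 5 = 709

Answer: 709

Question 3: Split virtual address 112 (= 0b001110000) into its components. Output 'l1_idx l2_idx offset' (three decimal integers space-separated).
vaddr = 112 = 0b001110000
  top 3 bits -> l1_idx = 1
  next 2 bits -> l2_idx = 3
  bottom 4 bits -> offset = 0

Answer: 1 3 0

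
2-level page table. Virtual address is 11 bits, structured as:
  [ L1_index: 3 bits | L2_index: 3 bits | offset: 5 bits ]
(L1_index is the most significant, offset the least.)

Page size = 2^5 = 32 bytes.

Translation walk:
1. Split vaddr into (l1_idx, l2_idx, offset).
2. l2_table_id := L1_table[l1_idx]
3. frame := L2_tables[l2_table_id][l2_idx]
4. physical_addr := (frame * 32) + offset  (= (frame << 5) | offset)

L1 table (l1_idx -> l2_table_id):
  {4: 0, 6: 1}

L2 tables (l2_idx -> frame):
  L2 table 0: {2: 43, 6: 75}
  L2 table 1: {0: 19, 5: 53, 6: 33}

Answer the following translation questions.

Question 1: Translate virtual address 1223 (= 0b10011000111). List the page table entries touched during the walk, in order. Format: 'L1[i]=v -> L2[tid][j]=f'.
vaddr = 1223 = 0b10011000111
Split: l1_idx=4, l2_idx=6, offset=7

Answer: L1[4]=0 -> L2[0][6]=75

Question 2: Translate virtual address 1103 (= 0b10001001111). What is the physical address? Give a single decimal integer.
vaddr = 1103 = 0b10001001111
Split: l1_idx=4, l2_idx=2, offset=15
L1[4] = 0
L2[0][2] = 43
paddr = 43 * 32 + 15 = 1391

Answer: 1391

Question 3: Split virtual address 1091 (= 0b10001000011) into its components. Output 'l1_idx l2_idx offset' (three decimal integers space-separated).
vaddr = 1091 = 0b10001000011
  top 3 bits -> l1_idx = 4
  next 3 bits -> l2_idx = 2
  bottom 5 bits -> offset = 3

Answer: 4 2 3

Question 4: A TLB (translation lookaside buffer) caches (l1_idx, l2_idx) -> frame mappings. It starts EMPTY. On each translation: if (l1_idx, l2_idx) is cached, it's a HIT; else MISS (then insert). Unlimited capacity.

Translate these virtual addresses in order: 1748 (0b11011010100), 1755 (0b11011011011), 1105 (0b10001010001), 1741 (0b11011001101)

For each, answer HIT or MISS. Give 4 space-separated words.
vaddr=1748: (6,6) not in TLB -> MISS, insert
vaddr=1755: (6,6) in TLB -> HIT
vaddr=1105: (4,2) not in TLB -> MISS, insert
vaddr=1741: (6,6) in TLB -> HIT

Answer: MISS HIT MISS HIT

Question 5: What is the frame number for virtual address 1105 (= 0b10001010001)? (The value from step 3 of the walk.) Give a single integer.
Answer: 43

Derivation:
vaddr = 1105: l1_idx=4, l2_idx=2
L1[4] = 0; L2[0][2] = 43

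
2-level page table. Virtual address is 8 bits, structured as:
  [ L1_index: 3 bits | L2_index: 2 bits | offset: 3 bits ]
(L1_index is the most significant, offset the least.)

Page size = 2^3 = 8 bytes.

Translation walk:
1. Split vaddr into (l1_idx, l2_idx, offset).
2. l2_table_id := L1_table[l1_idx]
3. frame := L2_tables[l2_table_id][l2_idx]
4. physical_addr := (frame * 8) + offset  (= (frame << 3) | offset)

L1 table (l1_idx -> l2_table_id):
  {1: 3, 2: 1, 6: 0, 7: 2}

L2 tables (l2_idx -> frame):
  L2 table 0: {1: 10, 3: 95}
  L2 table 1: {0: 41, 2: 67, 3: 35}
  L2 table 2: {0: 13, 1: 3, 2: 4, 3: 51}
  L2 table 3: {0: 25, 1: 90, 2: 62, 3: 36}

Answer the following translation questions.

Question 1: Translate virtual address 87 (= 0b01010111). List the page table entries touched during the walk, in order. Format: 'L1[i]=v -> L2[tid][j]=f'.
Answer: L1[2]=1 -> L2[1][2]=67

Derivation:
vaddr = 87 = 0b01010111
Split: l1_idx=2, l2_idx=2, offset=7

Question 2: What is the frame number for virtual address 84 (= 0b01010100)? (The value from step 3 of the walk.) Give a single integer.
vaddr = 84: l1_idx=2, l2_idx=2
L1[2] = 1; L2[1][2] = 67

Answer: 67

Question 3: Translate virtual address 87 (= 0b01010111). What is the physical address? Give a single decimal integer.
vaddr = 87 = 0b01010111
Split: l1_idx=2, l2_idx=2, offset=7
L1[2] = 1
L2[1][2] = 67
paddr = 67 * 8 + 7 = 543

Answer: 543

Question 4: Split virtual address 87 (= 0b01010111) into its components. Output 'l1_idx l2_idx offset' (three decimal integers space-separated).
vaddr = 87 = 0b01010111
  top 3 bits -> l1_idx = 2
  next 2 bits -> l2_idx = 2
  bottom 3 bits -> offset = 7

Answer: 2 2 7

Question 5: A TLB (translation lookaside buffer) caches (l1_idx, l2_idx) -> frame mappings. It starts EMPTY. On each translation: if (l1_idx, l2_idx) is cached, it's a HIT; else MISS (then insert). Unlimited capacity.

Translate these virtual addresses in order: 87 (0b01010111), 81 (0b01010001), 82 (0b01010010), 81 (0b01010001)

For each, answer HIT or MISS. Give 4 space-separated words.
Answer: MISS HIT HIT HIT

Derivation:
vaddr=87: (2,2) not in TLB -> MISS, insert
vaddr=81: (2,2) in TLB -> HIT
vaddr=82: (2,2) in TLB -> HIT
vaddr=81: (2,2) in TLB -> HIT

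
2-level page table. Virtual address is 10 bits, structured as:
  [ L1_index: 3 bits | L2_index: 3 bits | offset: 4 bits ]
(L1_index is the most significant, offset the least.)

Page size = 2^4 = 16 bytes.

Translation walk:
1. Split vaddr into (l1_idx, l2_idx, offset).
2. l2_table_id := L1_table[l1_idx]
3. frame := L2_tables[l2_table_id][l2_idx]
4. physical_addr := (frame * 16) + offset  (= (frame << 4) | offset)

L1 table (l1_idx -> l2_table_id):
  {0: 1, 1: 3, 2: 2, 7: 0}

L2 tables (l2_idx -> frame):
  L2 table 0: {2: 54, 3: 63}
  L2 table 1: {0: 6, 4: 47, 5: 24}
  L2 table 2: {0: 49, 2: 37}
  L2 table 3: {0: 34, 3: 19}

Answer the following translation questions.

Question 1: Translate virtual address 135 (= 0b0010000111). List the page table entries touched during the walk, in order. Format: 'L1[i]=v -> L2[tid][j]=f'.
Answer: L1[1]=3 -> L2[3][0]=34

Derivation:
vaddr = 135 = 0b0010000111
Split: l1_idx=1, l2_idx=0, offset=7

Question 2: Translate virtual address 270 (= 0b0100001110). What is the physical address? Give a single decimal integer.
vaddr = 270 = 0b0100001110
Split: l1_idx=2, l2_idx=0, offset=14
L1[2] = 2
L2[2][0] = 49
paddr = 49 * 16 + 14 = 798

Answer: 798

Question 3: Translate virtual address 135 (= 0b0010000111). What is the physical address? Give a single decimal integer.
Answer: 551

Derivation:
vaddr = 135 = 0b0010000111
Split: l1_idx=1, l2_idx=0, offset=7
L1[1] = 3
L2[3][0] = 34
paddr = 34 * 16 + 7 = 551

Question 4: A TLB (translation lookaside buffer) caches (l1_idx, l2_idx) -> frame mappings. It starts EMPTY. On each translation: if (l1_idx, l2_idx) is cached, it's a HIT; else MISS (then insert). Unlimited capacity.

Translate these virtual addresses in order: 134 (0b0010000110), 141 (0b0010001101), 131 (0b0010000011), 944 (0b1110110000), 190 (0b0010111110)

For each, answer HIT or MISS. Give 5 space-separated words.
Answer: MISS HIT HIT MISS MISS

Derivation:
vaddr=134: (1,0) not in TLB -> MISS, insert
vaddr=141: (1,0) in TLB -> HIT
vaddr=131: (1,0) in TLB -> HIT
vaddr=944: (7,3) not in TLB -> MISS, insert
vaddr=190: (1,3) not in TLB -> MISS, insert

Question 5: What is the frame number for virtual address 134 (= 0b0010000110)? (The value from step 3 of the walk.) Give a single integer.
Answer: 34

Derivation:
vaddr = 134: l1_idx=1, l2_idx=0
L1[1] = 3; L2[3][0] = 34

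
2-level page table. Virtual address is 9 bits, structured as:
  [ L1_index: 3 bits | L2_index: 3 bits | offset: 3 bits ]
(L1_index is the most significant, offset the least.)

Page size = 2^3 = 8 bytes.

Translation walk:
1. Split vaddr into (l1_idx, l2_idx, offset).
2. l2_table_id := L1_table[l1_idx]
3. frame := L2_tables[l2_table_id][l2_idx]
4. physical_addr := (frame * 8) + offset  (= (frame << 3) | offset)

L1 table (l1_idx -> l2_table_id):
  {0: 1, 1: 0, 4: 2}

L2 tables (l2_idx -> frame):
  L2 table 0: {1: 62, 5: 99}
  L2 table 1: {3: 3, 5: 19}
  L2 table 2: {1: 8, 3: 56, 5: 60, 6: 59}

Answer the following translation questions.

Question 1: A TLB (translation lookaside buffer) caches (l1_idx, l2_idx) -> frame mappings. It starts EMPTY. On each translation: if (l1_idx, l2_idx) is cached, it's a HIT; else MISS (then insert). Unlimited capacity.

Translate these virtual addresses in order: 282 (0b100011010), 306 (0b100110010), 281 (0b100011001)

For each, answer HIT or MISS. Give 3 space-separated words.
vaddr=282: (4,3) not in TLB -> MISS, insert
vaddr=306: (4,6) not in TLB -> MISS, insert
vaddr=281: (4,3) in TLB -> HIT

Answer: MISS MISS HIT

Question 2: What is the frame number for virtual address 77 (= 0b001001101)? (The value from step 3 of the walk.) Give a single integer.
Answer: 62

Derivation:
vaddr = 77: l1_idx=1, l2_idx=1
L1[1] = 0; L2[0][1] = 62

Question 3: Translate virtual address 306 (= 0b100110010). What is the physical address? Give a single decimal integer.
vaddr = 306 = 0b100110010
Split: l1_idx=4, l2_idx=6, offset=2
L1[4] = 2
L2[2][6] = 59
paddr = 59 * 8 + 2 = 474

Answer: 474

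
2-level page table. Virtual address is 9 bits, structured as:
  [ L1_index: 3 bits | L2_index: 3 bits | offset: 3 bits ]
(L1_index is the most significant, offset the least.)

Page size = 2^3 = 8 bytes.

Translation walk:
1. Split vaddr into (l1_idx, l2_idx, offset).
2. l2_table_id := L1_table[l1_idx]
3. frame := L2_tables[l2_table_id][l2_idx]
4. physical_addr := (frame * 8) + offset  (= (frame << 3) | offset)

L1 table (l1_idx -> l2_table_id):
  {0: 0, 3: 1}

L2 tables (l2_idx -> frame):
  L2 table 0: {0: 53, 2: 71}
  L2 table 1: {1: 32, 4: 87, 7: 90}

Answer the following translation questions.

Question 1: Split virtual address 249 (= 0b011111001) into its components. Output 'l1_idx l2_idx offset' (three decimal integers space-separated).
Answer: 3 7 1

Derivation:
vaddr = 249 = 0b011111001
  top 3 bits -> l1_idx = 3
  next 3 bits -> l2_idx = 7
  bottom 3 bits -> offset = 1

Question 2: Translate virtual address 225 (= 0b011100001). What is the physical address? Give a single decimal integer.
Answer: 697

Derivation:
vaddr = 225 = 0b011100001
Split: l1_idx=3, l2_idx=4, offset=1
L1[3] = 1
L2[1][4] = 87
paddr = 87 * 8 + 1 = 697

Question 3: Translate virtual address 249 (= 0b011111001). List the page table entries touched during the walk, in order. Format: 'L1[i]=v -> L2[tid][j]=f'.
vaddr = 249 = 0b011111001
Split: l1_idx=3, l2_idx=7, offset=1

Answer: L1[3]=1 -> L2[1][7]=90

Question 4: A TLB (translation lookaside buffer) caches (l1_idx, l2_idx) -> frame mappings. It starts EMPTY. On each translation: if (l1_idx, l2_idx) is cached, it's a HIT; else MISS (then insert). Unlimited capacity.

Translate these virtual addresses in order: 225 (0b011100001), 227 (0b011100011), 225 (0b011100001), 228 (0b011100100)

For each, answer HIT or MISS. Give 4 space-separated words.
Answer: MISS HIT HIT HIT

Derivation:
vaddr=225: (3,4) not in TLB -> MISS, insert
vaddr=227: (3,4) in TLB -> HIT
vaddr=225: (3,4) in TLB -> HIT
vaddr=228: (3,4) in TLB -> HIT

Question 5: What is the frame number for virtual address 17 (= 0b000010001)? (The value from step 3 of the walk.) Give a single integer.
Answer: 71

Derivation:
vaddr = 17: l1_idx=0, l2_idx=2
L1[0] = 0; L2[0][2] = 71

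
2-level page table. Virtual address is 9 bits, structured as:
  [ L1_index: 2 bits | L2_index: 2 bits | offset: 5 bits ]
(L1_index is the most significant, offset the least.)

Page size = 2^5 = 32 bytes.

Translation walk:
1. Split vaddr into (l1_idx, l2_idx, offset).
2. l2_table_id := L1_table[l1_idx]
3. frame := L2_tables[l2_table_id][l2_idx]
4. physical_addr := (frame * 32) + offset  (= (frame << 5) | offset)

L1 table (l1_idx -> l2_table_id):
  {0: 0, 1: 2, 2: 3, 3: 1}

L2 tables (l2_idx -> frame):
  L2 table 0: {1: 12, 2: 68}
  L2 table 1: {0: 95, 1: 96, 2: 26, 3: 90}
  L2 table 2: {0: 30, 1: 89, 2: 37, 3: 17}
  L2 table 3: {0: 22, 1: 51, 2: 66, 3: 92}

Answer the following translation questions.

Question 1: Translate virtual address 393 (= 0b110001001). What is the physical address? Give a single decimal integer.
vaddr = 393 = 0b110001001
Split: l1_idx=3, l2_idx=0, offset=9
L1[3] = 1
L2[1][0] = 95
paddr = 95 * 32 + 9 = 3049

Answer: 3049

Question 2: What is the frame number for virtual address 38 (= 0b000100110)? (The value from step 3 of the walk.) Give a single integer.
vaddr = 38: l1_idx=0, l2_idx=1
L1[0] = 0; L2[0][1] = 12

Answer: 12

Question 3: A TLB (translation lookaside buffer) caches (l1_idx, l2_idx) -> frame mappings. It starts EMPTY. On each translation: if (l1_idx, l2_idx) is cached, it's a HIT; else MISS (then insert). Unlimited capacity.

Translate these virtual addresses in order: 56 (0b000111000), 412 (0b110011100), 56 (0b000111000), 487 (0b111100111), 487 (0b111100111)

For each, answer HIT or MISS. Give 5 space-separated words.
vaddr=56: (0,1) not in TLB -> MISS, insert
vaddr=412: (3,0) not in TLB -> MISS, insert
vaddr=56: (0,1) in TLB -> HIT
vaddr=487: (3,3) not in TLB -> MISS, insert
vaddr=487: (3,3) in TLB -> HIT

Answer: MISS MISS HIT MISS HIT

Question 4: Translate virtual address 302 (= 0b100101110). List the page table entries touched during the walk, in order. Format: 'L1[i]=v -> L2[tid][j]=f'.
Answer: L1[2]=3 -> L2[3][1]=51

Derivation:
vaddr = 302 = 0b100101110
Split: l1_idx=2, l2_idx=1, offset=14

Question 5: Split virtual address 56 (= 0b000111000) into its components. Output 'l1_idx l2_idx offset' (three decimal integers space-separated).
Answer: 0 1 24

Derivation:
vaddr = 56 = 0b000111000
  top 2 bits -> l1_idx = 0
  next 2 bits -> l2_idx = 1
  bottom 5 bits -> offset = 24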